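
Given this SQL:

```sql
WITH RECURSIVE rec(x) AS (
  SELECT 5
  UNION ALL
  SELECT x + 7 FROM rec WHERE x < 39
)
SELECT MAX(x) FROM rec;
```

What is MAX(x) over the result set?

40

Base: x=5.
Iteration 1: 5 < 39 holds -> x = 5 + 7 = 12.
Iteration 2: 12 < 39 holds -> x = 12 + 7 = 19.
Iteration 3: 19 < 39 holds -> x = 19 + 7 = 26.
Iteration 4: 26 < 39 holds -> x = 26 + 7 = 33.
Iteration 5: 33 < 39 holds -> x = 33 + 7 = 40.
Iteration 6: 40 < 39 fails; recursion stops.
x values: 5, 12, 19, 26, 33, 40; the maximum is 40.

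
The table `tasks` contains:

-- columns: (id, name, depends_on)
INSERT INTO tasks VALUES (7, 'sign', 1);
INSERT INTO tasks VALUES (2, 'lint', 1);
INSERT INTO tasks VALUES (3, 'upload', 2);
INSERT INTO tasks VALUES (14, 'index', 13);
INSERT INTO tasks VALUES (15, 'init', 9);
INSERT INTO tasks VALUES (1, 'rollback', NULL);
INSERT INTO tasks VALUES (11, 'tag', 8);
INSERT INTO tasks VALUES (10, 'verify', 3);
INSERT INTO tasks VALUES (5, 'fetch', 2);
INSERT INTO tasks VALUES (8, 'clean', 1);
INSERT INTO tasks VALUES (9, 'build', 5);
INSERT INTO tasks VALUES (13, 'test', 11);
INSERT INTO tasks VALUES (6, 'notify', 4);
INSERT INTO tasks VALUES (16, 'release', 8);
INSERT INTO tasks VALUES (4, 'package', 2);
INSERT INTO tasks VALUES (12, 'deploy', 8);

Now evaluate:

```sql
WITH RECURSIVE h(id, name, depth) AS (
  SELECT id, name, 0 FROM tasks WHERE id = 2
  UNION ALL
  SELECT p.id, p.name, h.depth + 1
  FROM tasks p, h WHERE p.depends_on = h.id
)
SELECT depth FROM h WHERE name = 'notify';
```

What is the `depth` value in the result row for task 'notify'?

Base: id=2 (lint) at depth 0.
Iteration 1: rows with depends_on in {2} -> upload (id 3, depth 1), package (id 4, depth 1), fetch (id 5, depth 1).
Iteration 2: rows with depends_on in {3,4,5} -> notify (id 6, depth 2), build (id 9, depth 2), verify (id 10, depth 2).
Iteration 3: rows with depends_on in {6,9,10} -> init (id 15, depth 3).
Iteration 4: no rows with depends_on in {15}; recursion stops.

2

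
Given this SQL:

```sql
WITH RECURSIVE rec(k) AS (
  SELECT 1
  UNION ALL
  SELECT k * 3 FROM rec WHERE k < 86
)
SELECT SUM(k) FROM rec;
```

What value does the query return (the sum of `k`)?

364

Base: k=1.
Iteration 1: 1 < 86 holds -> k = 1 * 3 = 3.
Iteration 2: 3 < 86 holds -> k = 3 * 3 = 9.
Iteration 3: 9 < 86 holds -> k = 9 * 3 = 27.
Iteration 4: 27 < 86 holds -> k = 27 * 3 = 81.
Iteration 5: 81 < 86 holds -> k = 81 * 3 = 243.
Iteration 6: 243 < 86 fails; recursion stops.
SUM(k) = 1 + 3 + 9 + 27 + 81 + 243 = 364.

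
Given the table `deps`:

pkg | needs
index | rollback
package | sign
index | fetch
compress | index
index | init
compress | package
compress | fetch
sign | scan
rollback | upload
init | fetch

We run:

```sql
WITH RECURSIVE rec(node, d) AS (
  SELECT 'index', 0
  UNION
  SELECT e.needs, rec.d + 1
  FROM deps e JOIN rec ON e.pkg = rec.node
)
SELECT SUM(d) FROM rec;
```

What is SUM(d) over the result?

Base: (index, d=0).
Iteration 1: edges from {index} -> (fetch, d=1), (init, d=1), (rollback, d=1).
Iteration 2: edges from {fetch,init,rollback} -> (fetch, d=2), (upload, d=2).
Iteration 3: no outgoing edges from {fetch,upload}; recursion stops.
SUM(d) = 0 + 1 + 1 + 1 + 2 + 2 = 7.

7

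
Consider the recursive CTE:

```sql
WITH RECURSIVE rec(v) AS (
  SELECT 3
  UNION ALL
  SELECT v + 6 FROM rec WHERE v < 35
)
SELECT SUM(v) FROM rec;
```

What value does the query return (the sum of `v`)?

147

Base: v=3.
Iteration 1: 3 < 35 holds -> v = 3 + 6 = 9.
Iteration 2: 9 < 35 holds -> v = 9 + 6 = 15.
Iteration 3: 15 < 35 holds -> v = 15 + 6 = 21.
Iteration 4: 21 < 35 holds -> v = 21 + 6 = 27.
Iteration 5: 27 < 35 holds -> v = 27 + 6 = 33.
Iteration 6: 33 < 35 holds -> v = 33 + 6 = 39.
Iteration 7: 39 < 35 fails; recursion stops.
SUM(v) = 3 + 9 + 15 + 21 + 27 + 33 + 39 = 147.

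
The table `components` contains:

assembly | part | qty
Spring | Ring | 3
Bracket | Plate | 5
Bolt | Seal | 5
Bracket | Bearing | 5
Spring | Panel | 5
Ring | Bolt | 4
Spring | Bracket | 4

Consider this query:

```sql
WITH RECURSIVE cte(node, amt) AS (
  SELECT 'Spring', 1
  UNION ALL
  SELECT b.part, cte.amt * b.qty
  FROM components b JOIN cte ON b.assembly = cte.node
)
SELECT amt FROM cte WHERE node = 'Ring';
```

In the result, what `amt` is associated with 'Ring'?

3

Base: (Spring, amt=1).
Iteration 1: components of {Spring} -> Bracket = 1*4 = 4, Panel = 1*5 = 5, Ring = 1*3 = 3.
Iteration 2: components of {Bracket,Panel,Ring} -> Bearing = 4*5 = 20, Bolt = 3*4 = 12, Plate = 4*5 = 20.
Iteration 3: components of {Bearing,Bolt,Plate} -> Seal = 12*5 = 60.
Iteration 4: no further components; recursion stops.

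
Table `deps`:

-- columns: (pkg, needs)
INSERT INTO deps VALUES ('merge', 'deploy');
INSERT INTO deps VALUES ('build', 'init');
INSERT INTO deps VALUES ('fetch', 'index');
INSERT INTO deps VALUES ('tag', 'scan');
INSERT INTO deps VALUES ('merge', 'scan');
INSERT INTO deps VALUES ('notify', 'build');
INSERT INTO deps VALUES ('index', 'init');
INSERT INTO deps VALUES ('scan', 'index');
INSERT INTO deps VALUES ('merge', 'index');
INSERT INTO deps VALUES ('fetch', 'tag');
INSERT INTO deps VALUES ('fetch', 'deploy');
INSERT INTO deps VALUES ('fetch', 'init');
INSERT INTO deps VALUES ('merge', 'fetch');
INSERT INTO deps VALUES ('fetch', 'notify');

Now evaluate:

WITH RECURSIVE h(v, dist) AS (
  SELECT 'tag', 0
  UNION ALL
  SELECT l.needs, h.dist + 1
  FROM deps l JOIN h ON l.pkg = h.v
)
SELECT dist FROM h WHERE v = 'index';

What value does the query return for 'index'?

2

Base: (tag, dist=0).
Iteration 1: edges from {tag} -> (scan, dist=1).
Iteration 2: edges from {scan} -> (index, dist=2).
Iteration 3: edges from {index} -> (init, dist=3).
Iteration 4: no outgoing edges from {init}; recursion stops.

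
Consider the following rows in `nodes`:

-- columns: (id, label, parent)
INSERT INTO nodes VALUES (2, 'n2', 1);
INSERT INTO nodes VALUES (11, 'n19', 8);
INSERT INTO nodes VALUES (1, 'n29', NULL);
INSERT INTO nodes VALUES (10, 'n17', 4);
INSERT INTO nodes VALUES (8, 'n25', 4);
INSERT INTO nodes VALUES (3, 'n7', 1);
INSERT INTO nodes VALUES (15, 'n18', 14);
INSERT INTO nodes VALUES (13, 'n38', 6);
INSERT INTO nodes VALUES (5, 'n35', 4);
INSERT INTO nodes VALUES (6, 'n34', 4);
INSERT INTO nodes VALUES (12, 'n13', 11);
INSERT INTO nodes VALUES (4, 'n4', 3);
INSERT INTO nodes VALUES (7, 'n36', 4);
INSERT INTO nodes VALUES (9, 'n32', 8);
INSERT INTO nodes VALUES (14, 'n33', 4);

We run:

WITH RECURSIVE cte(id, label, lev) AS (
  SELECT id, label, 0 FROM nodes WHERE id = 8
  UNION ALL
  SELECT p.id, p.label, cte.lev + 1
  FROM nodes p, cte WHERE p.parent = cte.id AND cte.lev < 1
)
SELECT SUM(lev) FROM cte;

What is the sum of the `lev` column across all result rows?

2

Base: id=8 (n25) at lev 0.
Iteration 1: rows with parent in {8} -> n32 (id 9, lev 1), n19 (id 11, lev 1).
Iteration 2: lev < 1 fails for all current rows; recursion stops.
SUM(lev) = 0 + 1 + 1 = 2.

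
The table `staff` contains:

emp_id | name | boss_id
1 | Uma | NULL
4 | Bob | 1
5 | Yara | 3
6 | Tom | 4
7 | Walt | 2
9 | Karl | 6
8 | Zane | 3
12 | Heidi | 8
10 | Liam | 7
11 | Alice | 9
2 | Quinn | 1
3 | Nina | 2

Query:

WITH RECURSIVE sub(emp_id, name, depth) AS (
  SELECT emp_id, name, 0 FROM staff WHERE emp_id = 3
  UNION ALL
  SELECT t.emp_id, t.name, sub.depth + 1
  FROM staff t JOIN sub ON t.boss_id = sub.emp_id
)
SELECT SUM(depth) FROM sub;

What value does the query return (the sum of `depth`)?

Base: emp_id=3 (Nina) at depth 0.
Iteration 1: rows with boss_id in {3} -> Yara (id 5, depth 1), Zane (id 8, depth 1).
Iteration 2: rows with boss_id in {5,8} -> Heidi (id 12, depth 2).
Iteration 3: no rows with boss_id in {12}; recursion stops.
SUM(depth) = 0 + 1 + 1 + 2 = 4.

4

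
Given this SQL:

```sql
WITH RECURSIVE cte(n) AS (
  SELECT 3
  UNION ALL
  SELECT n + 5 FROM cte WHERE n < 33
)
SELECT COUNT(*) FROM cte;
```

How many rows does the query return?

Base: n=3.
Iteration 1: 3 < 33 holds -> n = 3 + 5 = 8.
Iteration 2: 8 < 33 holds -> n = 8 + 5 = 13.
Iteration 3: 13 < 33 holds -> n = 13 + 5 = 18.
Iteration 4: 18 < 33 holds -> n = 18 + 5 = 23.
Iteration 5: 23 < 33 holds -> n = 23 + 5 = 28.
Iteration 6: 28 < 33 holds -> n = 28 + 5 = 33.
Iteration 7: 33 < 33 fails; recursion stops.
Total rows emitted: 7.

7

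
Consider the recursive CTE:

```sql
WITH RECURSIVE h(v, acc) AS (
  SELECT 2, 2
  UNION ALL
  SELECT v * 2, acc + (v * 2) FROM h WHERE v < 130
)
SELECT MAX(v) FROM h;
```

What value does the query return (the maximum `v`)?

Base: v=2, acc=2.
Iteration 1: 2 < 130 holds -> v = 2 * 2 = 4, acc = 2 + 4 = 6.
Iteration 2: 4 < 130 holds -> v = 4 * 2 = 8, acc = 6 + 8 = 14.
Iteration 3: 8 < 130 holds -> v = 8 * 2 = 16, acc = 14 + 16 = 30.
Iteration 4: 16 < 130 holds -> v = 16 * 2 = 32, acc = 30 + 32 = 62.
Iteration 5: 32 < 130 holds -> v = 32 * 2 = 64, acc = 62 + 64 = 126.
Iteration 6: 64 < 130 holds -> v = 64 * 2 = 128, acc = 126 + 128 = 254.
Iteration 7: 128 < 130 holds -> v = 128 * 2 = 256, acc = 254 + 256 = 510.
Iteration 8: 256 < 130 fails; recursion stops.
v values: 2, 4, 8, 16, 32, 64, 128, 256; the maximum is 256.

256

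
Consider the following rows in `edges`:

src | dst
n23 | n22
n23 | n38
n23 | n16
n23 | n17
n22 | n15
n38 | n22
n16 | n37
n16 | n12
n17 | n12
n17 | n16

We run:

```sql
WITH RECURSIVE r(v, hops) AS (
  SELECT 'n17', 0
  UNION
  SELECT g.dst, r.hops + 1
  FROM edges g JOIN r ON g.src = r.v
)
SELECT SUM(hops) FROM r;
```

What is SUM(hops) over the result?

Base: (n17, hops=0).
Iteration 1: edges from {n17} -> (n12, hops=1), (n16, hops=1).
Iteration 2: edges from {n12,n16} -> (n12, hops=2), (n37, hops=2).
Iteration 3: no outgoing edges from {n12,n37}; recursion stops.
SUM(hops) = 0 + 1 + 1 + 2 + 2 = 6.

6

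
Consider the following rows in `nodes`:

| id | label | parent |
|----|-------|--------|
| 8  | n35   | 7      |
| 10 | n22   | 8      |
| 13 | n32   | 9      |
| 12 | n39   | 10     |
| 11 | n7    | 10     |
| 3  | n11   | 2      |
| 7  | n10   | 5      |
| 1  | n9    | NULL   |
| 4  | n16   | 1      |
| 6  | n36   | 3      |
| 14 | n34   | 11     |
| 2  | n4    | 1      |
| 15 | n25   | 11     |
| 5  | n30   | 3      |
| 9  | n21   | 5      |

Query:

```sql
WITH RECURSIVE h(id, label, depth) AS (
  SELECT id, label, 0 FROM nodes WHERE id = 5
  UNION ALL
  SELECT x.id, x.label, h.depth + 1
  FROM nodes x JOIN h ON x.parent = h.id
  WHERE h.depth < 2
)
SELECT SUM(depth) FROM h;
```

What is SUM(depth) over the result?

Base: id=5 (n30) at depth 0.
Iteration 1: rows with parent in {5} -> n10 (id 7, depth 1), n21 (id 9, depth 1).
Iteration 2: rows with parent in {7,9} -> n35 (id 8, depth 2), n32 (id 13, depth 2).
Iteration 3: depth < 2 fails for all current rows; recursion stops.
SUM(depth) = 0 + 1 + 1 + 2 + 2 = 6.

6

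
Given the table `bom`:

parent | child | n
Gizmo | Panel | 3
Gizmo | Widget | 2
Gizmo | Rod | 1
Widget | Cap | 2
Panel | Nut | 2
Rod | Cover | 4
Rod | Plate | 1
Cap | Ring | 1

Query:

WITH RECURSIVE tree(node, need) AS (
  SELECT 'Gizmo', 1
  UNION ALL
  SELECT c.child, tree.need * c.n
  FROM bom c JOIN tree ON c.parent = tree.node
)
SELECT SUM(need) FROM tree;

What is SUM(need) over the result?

Base: (Gizmo, need=1).
Iteration 1: components of {Gizmo} -> Panel = 1*3 = 3, Rod = 1*1 = 1, Widget = 1*2 = 2.
Iteration 2: components of {Panel,Rod,Widget} -> Cap = 2*2 = 4, Cover = 1*4 = 4, Nut = 3*2 = 6, Plate = 1*1 = 1.
Iteration 3: components of {Cap,Cover,Nut,Plate} -> Ring = 4*1 = 4.
Iteration 4: no further components; recursion stops.
SUM(need) = 1 + 3 + 2 + 1 + 6 + 4 + 4 + 1 + 4 = 26.

26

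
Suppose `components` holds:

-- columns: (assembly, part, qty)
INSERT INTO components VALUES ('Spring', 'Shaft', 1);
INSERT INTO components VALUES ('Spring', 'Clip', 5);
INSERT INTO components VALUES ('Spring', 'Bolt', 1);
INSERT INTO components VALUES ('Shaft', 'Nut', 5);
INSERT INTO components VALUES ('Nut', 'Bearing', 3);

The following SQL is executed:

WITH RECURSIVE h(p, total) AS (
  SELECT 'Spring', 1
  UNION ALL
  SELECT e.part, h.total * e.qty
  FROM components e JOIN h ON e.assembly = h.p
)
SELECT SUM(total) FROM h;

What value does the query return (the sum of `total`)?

Base: (Spring, total=1).
Iteration 1: components of {Spring} -> Bolt = 1*1 = 1, Clip = 1*5 = 5, Shaft = 1*1 = 1.
Iteration 2: components of {Bolt,Clip,Shaft} -> Nut = 1*5 = 5.
Iteration 3: components of {Nut} -> Bearing = 5*3 = 15.
Iteration 4: no further components; recursion stops.
SUM(total) = 1 + 1 + 5 + 1 + 5 + 15 = 28.

28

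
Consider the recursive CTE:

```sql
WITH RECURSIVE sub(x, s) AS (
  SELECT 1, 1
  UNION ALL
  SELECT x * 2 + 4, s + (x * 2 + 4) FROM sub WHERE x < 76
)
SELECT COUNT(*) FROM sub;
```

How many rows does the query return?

5

Base: x=1, s=1.
Iteration 1: 1 < 76 holds -> x = 1 * 2 + 4 = 6, s = 1 + 6 = 7.
Iteration 2: 6 < 76 holds -> x = 6 * 2 + 4 = 16, s = 7 + 16 = 23.
Iteration 3: 16 < 76 holds -> x = 16 * 2 + 4 = 36, s = 23 + 36 = 59.
Iteration 4: 36 < 76 holds -> x = 36 * 2 + 4 = 76, s = 59 + 76 = 135.
Iteration 5: 76 < 76 fails; recursion stops.
Total rows emitted: 5.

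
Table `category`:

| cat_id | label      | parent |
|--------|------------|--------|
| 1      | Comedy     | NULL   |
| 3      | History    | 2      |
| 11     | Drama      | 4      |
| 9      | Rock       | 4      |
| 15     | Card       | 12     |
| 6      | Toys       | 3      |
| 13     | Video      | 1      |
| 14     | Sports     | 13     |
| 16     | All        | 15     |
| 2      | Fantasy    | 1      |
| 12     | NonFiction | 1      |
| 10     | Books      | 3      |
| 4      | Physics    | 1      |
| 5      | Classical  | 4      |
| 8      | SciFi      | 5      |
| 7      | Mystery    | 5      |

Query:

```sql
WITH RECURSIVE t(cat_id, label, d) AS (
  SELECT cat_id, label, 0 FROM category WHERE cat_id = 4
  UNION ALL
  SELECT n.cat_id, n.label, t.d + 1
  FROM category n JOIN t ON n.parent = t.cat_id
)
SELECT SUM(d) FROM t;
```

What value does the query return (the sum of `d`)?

7

Base: cat_id=4 (Physics) at d 0.
Iteration 1: rows with parent in {4} -> Classical (id 5, d 1), Rock (id 9, d 1), Drama (id 11, d 1).
Iteration 2: rows with parent in {5,9,11} -> Mystery (id 7, d 2), SciFi (id 8, d 2).
Iteration 3: no rows with parent in {7,8}; recursion stops.
SUM(d) = 0 + 1 + 1 + 1 + 2 + 2 = 7.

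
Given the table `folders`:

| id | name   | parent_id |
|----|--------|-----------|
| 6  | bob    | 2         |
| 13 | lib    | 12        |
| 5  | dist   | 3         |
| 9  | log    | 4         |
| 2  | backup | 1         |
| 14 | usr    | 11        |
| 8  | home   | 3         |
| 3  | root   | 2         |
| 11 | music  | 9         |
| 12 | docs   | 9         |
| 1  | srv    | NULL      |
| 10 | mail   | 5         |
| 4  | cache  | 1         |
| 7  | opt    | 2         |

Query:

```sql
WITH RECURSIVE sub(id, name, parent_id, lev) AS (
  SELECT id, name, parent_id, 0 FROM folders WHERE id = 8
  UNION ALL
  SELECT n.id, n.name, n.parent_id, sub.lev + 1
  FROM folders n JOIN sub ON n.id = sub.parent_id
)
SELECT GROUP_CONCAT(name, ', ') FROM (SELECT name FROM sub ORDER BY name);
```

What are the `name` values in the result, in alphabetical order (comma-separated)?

Base: id=8 (home), parent_id=3, lev 0.
Iteration 1: join on id=3 -> root (id 3, parent_id=2, lev 1).
Iteration 2: join on id=2 -> backup (id 2, parent_id=1, lev 2).
Iteration 3: join on id=1 -> srv (id 1, parent_id=NULL, lev 3).
Iteration 4: parent_id is NULL; no match; recursion stops.

backup, home, root, srv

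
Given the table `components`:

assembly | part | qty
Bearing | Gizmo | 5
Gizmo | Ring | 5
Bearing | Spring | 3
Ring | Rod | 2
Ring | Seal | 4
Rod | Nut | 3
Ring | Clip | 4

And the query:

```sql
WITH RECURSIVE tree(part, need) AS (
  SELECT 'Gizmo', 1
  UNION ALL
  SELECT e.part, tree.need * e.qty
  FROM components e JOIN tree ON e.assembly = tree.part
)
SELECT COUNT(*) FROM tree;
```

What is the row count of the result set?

6

Base: (Gizmo, need=1).
Iteration 1: components of {Gizmo} -> Ring = 1*5 = 5.
Iteration 2: components of {Ring} -> Clip = 5*4 = 20, Rod = 5*2 = 10, Seal = 5*4 = 20.
Iteration 3: components of {Clip,Rod,Seal} -> Nut = 10*3 = 30.
Iteration 4: no further components; recursion stops.
Total rows emitted: 6.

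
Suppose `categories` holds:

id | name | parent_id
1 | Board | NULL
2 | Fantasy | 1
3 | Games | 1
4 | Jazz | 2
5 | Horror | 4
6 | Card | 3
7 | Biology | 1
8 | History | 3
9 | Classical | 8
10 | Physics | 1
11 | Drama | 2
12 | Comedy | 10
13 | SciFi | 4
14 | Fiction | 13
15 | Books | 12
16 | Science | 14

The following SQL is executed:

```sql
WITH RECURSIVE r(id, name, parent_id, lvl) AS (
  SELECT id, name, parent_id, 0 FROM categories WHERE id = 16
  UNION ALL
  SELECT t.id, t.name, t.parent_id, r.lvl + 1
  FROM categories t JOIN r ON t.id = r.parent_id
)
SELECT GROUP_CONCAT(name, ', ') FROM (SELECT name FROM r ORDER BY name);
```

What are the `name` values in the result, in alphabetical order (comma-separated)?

Base: id=16 (Science), parent_id=14, lvl 0.
Iteration 1: join on id=14 -> Fiction (id 14, parent_id=13, lvl 1).
Iteration 2: join on id=13 -> SciFi (id 13, parent_id=4, lvl 2).
Iteration 3: join on id=4 -> Jazz (id 4, parent_id=2, lvl 3).
Iteration 4: join on id=2 -> Fantasy (id 2, parent_id=1, lvl 4).
Iteration 5: join on id=1 -> Board (id 1, parent_id=NULL, lvl 5).
Iteration 6: parent_id is NULL; no match; recursion stops.

Board, Fantasy, Fiction, Jazz, SciFi, Science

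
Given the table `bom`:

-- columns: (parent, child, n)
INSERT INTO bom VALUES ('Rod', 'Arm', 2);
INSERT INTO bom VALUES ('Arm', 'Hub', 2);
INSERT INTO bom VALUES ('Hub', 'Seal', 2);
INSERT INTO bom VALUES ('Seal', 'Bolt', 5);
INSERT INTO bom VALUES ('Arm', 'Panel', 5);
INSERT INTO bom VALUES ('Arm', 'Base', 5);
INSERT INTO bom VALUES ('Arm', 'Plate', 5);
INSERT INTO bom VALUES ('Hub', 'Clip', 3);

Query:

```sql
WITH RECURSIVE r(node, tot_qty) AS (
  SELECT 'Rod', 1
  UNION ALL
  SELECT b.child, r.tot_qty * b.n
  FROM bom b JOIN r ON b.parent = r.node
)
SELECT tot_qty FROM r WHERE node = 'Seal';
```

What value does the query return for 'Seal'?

Base: (Rod, tot_qty=1).
Iteration 1: components of {Rod} -> Arm = 1*2 = 2.
Iteration 2: components of {Arm} -> Base = 2*5 = 10, Hub = 2*2 = 4, Panel = 2*5 = 10, Plate = 2*5 = 10.
Iteration 3: components of {Base,Hub,Panel,Plate} -> Clip = 4*3 = 12, Seal = 4*2 = 8.
Iteration 4: components of {Clip,Seal} -> Bolt = 8*5 = 40.
Iteration 5: no further components; recursion stops.

8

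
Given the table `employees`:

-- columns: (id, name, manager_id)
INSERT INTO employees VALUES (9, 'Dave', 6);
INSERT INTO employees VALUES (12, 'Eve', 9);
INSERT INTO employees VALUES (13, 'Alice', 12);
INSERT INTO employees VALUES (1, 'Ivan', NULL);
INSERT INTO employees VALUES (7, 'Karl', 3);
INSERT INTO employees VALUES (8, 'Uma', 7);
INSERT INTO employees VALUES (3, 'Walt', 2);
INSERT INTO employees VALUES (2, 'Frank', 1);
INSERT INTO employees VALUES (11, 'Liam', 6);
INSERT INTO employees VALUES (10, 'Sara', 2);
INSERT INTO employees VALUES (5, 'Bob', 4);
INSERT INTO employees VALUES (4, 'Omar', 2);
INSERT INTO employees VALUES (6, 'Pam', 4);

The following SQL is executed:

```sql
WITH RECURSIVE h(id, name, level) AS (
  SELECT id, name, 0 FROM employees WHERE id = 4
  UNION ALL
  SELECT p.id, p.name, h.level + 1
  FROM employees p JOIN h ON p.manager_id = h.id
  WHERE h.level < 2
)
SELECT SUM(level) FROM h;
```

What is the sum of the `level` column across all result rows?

Base: id=4 (Omar) at level 0.
Iteration 1: rows with manager_id in {4} -> Bob (id 5, level 1), Pam (id 6, level 1).
Iteration 2: rows with manager_id in {5,6} -> Dave (id 9, level 2), Liam (id 11, level 2).
Iteration 3: level < 2 fails for all current rows; recursion stops.
SUM(level) = 0 + 1 + 1 + 2 + 2 = 6.

6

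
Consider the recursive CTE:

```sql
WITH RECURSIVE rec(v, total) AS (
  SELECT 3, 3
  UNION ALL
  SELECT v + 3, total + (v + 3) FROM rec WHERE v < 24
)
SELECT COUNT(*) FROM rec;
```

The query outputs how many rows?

Base: v=3, total=3.
Iteration 1: 3 < 24 holds -> v = 3 + 3 = 6, total = 3 + 6 = 9.
Iteration 2: 6 < 24 holds -> v = 6 + 3 = 9, total = 9 + 9 = 18.
Iteration 3: 9 < 24 holds -> v = 9 + 3 = 12, total = 18 + 12 = 30.
Iteration 4: 12 < 24 holds -> v = 12 + 3 = 15, total = 30 + 15 = 45.
Iteration 5: 15 < 24 holds -> v = 15 + 3 = 18, total = 45 + 18 = 63.
Iteration 6: 18 < 24 holds -> v = 18 + 3 = 21, total = 63 + 21 = 84.
Iteration 7: 21 < 24 holds -> v = 21 + 3 = 24, total = 84 + 24 = 108.
Iteration 8: 24 < 24 fails; recursion stops.
Total rows emitted: 8.

8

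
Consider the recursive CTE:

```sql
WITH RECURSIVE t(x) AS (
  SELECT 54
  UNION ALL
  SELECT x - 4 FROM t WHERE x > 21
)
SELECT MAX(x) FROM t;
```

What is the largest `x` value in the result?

54

Base: x=54.
Iteration 1: 54 > 21 holds -> x = 54 - 4 = 50.
Iteration 2: 50 > 21 holds -> x = 50 - 4 = 46.
Iteration 3: 46 > 21 holds -> x = 46 - 4 = 42.
Iteration 4: 42 > 21 holds -> x = 42 - 4 = 38.
Iteration 5: 38 > 21 holds -> x = 38 - 4 = 34.
Iteration 6: 34 > 21 holds -> x = 34 - 4 = 30.
Iteration 7: 30 > 21 holds -> x = 30 - 4 = 26.
Iteration 8: 26 > 21 holds -> x = 26 - 4 = 22.
Iteration 9: 22 > 21 holds -> x = 22 - 4 = 18.
Iteration 10: 18 > 21 fails; recursion stops.
x values: 54, 50, 46, 42, 38, 34, 30, 26, 22, 18; the maximum is 54.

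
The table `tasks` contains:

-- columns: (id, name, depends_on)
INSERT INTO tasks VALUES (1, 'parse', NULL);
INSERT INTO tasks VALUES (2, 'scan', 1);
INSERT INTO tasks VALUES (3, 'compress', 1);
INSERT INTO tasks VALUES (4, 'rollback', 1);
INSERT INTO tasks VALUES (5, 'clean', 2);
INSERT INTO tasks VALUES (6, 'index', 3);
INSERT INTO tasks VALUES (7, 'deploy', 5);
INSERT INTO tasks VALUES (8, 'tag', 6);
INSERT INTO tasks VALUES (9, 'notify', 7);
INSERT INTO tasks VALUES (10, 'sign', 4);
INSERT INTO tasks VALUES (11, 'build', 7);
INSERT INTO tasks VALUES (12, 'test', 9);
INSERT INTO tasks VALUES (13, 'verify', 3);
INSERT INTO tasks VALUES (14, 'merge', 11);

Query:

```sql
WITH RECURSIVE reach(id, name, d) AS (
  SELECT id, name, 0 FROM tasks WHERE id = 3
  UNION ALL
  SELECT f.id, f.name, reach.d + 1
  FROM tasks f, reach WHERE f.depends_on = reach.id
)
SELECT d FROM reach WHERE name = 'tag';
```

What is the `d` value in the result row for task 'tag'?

2

Base: id=3 (compress) at d 0.
Iteration 1: rows with depends_on in {3} -> index (id 6, d 1), verify (id 13, d 1).
Iteration 2: rows with depends_on in {6,13} -> tag (id 8, d 2).
Iteration 3: no rows with depends_on in {8}; recursion stops.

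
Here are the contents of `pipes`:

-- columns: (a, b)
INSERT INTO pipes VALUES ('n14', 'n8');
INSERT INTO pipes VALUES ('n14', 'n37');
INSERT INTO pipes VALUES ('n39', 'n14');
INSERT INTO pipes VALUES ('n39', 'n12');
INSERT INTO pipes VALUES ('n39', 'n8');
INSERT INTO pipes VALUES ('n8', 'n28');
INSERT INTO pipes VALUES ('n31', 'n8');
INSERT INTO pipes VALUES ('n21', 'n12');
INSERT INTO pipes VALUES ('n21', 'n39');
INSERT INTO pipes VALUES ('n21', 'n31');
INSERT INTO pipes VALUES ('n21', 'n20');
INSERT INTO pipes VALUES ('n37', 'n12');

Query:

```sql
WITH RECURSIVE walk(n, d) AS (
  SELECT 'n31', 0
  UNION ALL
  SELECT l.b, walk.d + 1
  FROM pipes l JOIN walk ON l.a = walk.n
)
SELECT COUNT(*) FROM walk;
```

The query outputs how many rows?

Base: (n31, d=0).
Iteration 1: edges from {n31} -> (n8, d=1).
Iteration 2: edges from {n8} -> (n28, d=2).
Iteration 3: no outgoing edges from {n28}; recursion stops.
Total rows emitted: 3.

3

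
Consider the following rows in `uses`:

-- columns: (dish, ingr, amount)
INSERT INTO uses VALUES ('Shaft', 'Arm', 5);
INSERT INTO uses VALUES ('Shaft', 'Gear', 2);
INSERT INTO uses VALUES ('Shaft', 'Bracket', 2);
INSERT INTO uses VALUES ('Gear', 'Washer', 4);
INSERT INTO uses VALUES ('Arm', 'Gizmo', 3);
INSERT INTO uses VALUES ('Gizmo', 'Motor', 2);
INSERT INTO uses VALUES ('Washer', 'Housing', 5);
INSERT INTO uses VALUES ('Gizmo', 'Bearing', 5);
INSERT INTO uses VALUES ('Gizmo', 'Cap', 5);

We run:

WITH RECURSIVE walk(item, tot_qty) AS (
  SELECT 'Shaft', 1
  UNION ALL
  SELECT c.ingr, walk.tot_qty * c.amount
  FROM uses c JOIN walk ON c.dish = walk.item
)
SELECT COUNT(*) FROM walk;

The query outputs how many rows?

Base: (Shaft, tot_qty=1).
Iteration 1: components of {Shaft} -> Arm = 1*5 = 5, Bracket = 1*2 = 2, Gear = 1*2 = 2.
Iteration 2: components of {Arm,Bracket,Gear} -> Gizmo = 5*3 = 15, Washer = 2*4 = 8.
Iteration 3: components of {Gizmo,Washer} -> Bearing = 15*5 = 75, Cap = 15*5 = 75, Housing = 8*5 = 40, Motor = 15*2 = 30.
Iteration 4: no further components; recursion stops.
Total rows emitted: 10.

10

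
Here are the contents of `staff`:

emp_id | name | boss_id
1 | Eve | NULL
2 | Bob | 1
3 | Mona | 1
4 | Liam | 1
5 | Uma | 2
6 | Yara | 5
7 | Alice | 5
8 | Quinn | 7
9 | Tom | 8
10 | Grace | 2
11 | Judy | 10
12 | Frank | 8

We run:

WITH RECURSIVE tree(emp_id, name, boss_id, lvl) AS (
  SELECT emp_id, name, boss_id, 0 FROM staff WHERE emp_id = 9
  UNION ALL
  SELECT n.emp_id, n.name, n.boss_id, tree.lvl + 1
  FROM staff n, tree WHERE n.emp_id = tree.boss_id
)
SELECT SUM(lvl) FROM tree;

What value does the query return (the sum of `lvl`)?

Base: emp_id=9 (Tom), boss_id=8, lvl 0.
Iteration 1: join on emp_id=8 -> Quinn (id 8, boss_id=7, lvl 1).
Iteration 2: join on emp_id=7 -> Alice (id 7, boss_id=5, lvl 2).
Iteration 3: join on emp_id=5 -> Uma (id 5, boss_id=2, lvl 3).
Iteration 4: join on emp_id=2 -> Bob (id 2, boss_id=1, lvl 4).
Iteration 5: join on emp_id=1 -> Eve (id 1, boss_id=NULL, lvl 5).
Iteration 6: boss_id is NULL; no match; recursion stops.
SUM(lvl) = 0 + 1 + 2 + 3 + 4 + 5 = 15.

15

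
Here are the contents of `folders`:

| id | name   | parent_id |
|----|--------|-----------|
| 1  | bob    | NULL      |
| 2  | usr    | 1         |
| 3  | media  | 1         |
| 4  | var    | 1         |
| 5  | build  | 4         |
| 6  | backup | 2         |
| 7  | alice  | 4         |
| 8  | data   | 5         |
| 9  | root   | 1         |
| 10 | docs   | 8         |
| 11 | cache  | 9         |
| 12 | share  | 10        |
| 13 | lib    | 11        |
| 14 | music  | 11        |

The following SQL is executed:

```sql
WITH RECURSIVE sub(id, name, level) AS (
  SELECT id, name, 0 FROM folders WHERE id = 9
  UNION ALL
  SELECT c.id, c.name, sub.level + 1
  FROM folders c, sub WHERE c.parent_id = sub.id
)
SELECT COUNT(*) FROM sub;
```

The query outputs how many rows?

4

Base: id=9 (root) at level 0.
Iteration 1: rows with parent_id in {9} -> cache (id 11, level 1).
Iteration 2: rows with parent_id in {11} -> lib (id 13, level 2), music (id 14, level 2).
Iteration 3: no rows with parent_id in {13,14}; recursion stops.
Total rows emitted: 4.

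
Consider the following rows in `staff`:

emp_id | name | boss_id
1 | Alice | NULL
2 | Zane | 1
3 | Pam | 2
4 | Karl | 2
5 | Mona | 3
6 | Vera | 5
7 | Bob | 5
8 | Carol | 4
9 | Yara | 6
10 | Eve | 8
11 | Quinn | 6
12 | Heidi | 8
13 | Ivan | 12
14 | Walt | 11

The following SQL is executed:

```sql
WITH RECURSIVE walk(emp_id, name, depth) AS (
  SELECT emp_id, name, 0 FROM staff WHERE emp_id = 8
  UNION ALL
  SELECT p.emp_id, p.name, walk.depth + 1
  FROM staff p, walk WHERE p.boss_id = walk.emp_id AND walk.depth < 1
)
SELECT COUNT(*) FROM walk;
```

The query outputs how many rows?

Base: emp_id=8 (Carol) at depth 0.
Iteration 1: rows with boss_id in {8} -> Eve (id 10, depth 1), Heidi (id 12, depth 1).
Iteration 2: depth < 1 fails for all current rows; recursion stops.
Total rows emitted: 3.

3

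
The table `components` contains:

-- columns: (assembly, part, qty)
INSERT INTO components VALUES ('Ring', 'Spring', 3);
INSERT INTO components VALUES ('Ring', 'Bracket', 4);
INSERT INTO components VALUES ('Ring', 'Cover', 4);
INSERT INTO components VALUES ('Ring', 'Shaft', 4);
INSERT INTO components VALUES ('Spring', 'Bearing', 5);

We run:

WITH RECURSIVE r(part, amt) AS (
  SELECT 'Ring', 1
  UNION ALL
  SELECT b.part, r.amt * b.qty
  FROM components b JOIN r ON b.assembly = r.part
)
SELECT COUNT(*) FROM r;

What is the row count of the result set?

Base: (Ring, amt=1).
Iteration 1: components of {Ring} -> Bracket = 1*4 = 4, Cover = 1*4 = 4, Shaft = 1*4 = 4, Spring = 1*3 = 3.
Iteration 2: components of {Bracket,Cover,Shaft,Spring} -> Bearing = 3*5 = 15.
Iteration 3: no further components; recursion stops.
Total rows emitted: 6.

6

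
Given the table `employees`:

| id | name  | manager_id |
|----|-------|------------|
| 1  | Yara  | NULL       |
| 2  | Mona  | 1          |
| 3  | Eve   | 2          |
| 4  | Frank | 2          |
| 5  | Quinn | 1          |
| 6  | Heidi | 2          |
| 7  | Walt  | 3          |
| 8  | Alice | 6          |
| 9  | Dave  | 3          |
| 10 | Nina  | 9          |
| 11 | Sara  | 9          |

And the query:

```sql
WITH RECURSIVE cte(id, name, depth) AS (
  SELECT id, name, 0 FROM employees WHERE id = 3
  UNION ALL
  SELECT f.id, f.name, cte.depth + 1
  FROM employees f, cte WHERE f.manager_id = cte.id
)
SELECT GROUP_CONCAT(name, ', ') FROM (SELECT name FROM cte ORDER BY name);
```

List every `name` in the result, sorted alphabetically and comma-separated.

Dave, Eve, Nina, Sara, Walt

Base: id=3 (Eve) at depth 0.
Iteration 1: rows with manager_id in {3} -> Walt (id 7, depth 1), Dave (id 9, depth 1).
Iteration 2: rows with manager_id in {7,9} -> Nina (id 10, depth 2), Sara (id 11, depth 2).
Iteration 3: no rows with manager_id in {10,11}; recursion stops.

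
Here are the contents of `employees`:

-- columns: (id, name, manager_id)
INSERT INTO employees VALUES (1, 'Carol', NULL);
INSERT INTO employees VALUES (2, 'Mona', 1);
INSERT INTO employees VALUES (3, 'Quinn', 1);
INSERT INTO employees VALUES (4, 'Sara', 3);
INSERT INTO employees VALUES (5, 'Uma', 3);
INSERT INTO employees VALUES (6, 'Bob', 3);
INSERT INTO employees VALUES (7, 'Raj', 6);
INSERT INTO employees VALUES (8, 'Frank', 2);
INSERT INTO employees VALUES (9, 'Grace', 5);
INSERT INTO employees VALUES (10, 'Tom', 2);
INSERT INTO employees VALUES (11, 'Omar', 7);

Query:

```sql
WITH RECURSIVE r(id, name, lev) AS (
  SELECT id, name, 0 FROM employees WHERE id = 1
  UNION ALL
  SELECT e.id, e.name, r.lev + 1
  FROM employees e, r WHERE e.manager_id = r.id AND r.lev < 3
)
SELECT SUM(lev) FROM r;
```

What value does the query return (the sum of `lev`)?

Base: id=1 (Carol) at lev 0.
Iteration 1: rows with manager_id in {1} -> Mona (id 2, lev 1), Quinn (id 3, lev 1).
Iteration 2: rows with manager_id in {2,3} -> Sara (id 4, lev 2), Uma (id 5, lev 2), Bob (id 6, lev 2), Frank (id 8, lev 2), Tom (id 10, lev 2).
Iteration 3: rows with manager_id in {4,5,6,8,10} -> Raj (id 7, lev 3), Grace (id 9, lev 3).
Iteration 4: lev < 3 fails for all current rows; recursion stops.
SUM(lev) = 0 + 1 + 1 + 2 + 2 + 2 + 2 + 2 + 3 + 3 = 18.

18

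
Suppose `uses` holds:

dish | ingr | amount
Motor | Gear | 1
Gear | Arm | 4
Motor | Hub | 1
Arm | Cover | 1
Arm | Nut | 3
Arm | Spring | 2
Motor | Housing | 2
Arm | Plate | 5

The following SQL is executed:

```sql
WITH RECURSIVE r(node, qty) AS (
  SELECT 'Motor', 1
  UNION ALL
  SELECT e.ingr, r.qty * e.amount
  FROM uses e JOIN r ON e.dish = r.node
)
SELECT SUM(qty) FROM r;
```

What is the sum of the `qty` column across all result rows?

Base: (Motor, qty=1).
Iteration 1: components of {Motor} -> Gear = 1*1 = 1, Housing = 1*2 = 2, Hub = 1*1 = 1.
Iteration 2: components of {Gear,Housing,Hub} -> Arm = 1*4 = 4.
Iteration 3: components of {Arm} -> Cover = 4*1 = 4, Nut = 4*3 = 12, Plate = 4*5 = 20, Spring = 4*2 = 8.
Iteration 4: no further components; recursion stops.
SUM(qty) = 1 + 1 + 1 + 2 + 4 + 12 + 4 + 20 + 8 = 53.

53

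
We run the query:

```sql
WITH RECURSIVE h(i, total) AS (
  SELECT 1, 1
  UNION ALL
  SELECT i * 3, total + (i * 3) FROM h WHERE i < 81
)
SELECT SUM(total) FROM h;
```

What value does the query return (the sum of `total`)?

Base: i=1, total=1.
Iteration 1: 1 < 81 holds -> i = 1 * 3 = 3, total = 1 + 3 = 4.
Iteration 2: 3 < 81 holds -> i = 3 * 3 = 9, total = 4 + 9 = 13.
Iteration 3: 9 < 81 holds -> i = 9 * 3 = 27, total = 13 + 27 = 40.
Iteration 4: 27 < 81 holds -> i = 27 * 3 = 81, total = 40 + 81 = 121.
Iteration 5: 81 < 81 fails; recursion stops.
SUM(total) = 1 + 4 + 13 + 40 + 121 = 179.

179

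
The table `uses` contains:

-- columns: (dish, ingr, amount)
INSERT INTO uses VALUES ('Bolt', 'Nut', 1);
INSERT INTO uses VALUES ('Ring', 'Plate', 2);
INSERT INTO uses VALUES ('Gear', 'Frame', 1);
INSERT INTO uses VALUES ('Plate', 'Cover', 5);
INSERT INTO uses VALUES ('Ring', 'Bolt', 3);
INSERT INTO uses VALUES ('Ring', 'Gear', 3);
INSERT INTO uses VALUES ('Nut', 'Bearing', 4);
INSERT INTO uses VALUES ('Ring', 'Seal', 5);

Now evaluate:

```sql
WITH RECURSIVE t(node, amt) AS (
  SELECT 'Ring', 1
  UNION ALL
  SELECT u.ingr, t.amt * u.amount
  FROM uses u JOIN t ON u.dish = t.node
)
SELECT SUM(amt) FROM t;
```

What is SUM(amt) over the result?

Base: (Ring, amt=1).
Iteration 1: components of {Ring} -> Bolt = 1*3 = 3, Gear = 1*3 = 3, Plate = 1*2 = 2, Seal = 1*5 = 5.
Iteration 2: components of {Bolt,Gear,Plate,Seal} -> Cover = 2*5 = 10, Frame = 3*1 = 3, Nut = 3*1 = 3.
Iteration 3: components of {Cover,Frame,Nut} -> Bearing = 3*4 = 12.
Iteration 4: no further components; recursion stops.
SUM(amt) = 1 + 5 + 2 + 3 + 3 + 10 + 3 + 3 + 12 = 42.

42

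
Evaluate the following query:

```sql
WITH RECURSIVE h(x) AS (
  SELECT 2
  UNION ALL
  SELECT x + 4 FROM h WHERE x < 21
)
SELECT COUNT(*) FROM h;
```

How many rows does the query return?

Base: x=2.
Iteration 1: 2 < 21 holds -> x = 2 + 4 = 6.
Iteration 2: 6 < 21 holds -> x = 6 + 4 = 10.
Iteration 3: 10 < 21 holds -> x = 10 + 4 = 14.
Iteration 4: 14 < 21 holds -> x = 14 + 4 = 18.
Iteration 5: 18 < 21 holds -> x = 18 + 4 = 22.
Iteration 6: 22 < 21 fails; recursion stops.
Total rows emitted: 6.

6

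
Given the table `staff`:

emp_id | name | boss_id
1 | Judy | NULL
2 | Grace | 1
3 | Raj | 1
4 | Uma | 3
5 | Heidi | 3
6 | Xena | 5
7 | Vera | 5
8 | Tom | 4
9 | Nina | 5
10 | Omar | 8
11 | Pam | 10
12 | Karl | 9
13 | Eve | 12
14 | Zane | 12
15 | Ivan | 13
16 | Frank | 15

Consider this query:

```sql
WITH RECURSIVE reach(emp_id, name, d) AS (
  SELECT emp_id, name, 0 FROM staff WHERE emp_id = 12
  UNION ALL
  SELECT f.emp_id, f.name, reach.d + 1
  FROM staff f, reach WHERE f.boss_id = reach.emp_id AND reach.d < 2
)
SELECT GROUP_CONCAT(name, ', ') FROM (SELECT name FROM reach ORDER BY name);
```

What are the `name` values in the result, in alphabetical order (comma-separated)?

Base: emp_id=12 (Karl) at d 0.
Iteration 1: rows with boss_id in {12} -> Eve (id 13, d 1), Zane (id 14, d 1).
Iteration 2: rows with boss_id in {13,14} -> Ivan (id 15, d 2).
Iteration 3: d < 2 fails for all current rows; recursion stops.

Eve, Ivan, Karl, Zane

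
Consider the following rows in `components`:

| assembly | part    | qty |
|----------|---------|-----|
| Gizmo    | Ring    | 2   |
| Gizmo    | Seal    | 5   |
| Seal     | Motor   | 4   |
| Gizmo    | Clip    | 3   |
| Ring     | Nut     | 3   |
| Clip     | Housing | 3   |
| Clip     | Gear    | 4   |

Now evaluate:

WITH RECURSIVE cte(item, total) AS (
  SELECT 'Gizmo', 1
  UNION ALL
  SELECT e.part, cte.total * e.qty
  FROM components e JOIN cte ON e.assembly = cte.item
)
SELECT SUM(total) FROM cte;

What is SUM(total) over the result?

58

Base: (Gizmo, total=1).
Iteration 1: components of {Gizmo} -> Clip = 1*3 = 3, Ring = 1*2 = 2, Seal = 1*5 = 5.
Iteration 2: components of {Clip,Ring,Seal} -> Gear = 3*4 = 12, Housing = 3*3 = 9, Motor = 5*4 = 20, Nut = 2*3 = 6.
Iteration 3: no further components; recursion stops.
SUM(total) = 1 + 2 + 5 + 3 + 6 + 20 + 9 + 12 = 58.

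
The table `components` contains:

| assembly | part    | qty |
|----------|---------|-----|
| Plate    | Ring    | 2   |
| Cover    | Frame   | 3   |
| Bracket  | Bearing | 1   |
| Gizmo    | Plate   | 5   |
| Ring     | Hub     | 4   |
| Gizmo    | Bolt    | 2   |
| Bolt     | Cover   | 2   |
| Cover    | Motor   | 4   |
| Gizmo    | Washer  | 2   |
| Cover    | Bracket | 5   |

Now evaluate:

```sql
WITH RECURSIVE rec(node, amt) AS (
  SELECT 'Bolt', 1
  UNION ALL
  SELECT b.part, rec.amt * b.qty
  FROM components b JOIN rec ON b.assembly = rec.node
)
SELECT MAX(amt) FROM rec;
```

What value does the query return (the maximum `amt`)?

Base: (Bolt, amt=1).
Iteration 1: components of {Bolt} -> Cover = 1*2 = 2.
Iteration 2: components of {Cover} -> Bracket = 2*5 = 10, Frame = 2*3 = 6, Motor = 2*4 = 8.
Iteration 3: components of {Bracket,Frame,Motor} -> Bearing = 10*1 = 10.
Iteration 4: no further components; recursion stops.
amt values: 1, 2, 10, 8, 6, 10; the maximum is 10.

10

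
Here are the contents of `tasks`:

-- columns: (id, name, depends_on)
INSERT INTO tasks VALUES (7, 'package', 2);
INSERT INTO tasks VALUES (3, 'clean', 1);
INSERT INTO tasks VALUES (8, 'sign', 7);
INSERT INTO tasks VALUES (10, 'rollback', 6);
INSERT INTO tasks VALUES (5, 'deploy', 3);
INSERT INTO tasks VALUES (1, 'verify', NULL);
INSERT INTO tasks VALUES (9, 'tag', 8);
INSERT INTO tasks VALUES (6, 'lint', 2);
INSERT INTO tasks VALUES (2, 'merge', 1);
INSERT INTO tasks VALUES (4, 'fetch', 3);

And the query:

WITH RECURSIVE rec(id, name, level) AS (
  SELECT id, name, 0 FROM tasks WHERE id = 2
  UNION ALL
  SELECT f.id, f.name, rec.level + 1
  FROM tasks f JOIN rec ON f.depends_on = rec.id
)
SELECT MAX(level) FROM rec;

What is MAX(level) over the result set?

Base: id=2 (merge) at level 0.
Iteration 1: rows with depends_on in {2} -> lint (id 6, level 1), package (id 7, level 1).
Iteration 2: rows with depends_on in {6,7} -> sign (id 8, level 2), rollback (id 10, level 2).
Iteration 3: rows with depends_on in {8,10} -> tag (id 9, level 3).
Iteration 4: no rows with depends_on in {9}; recursion stops.
level values: 0, 1, 1, 2, 2, 3; the maximum is 3.

3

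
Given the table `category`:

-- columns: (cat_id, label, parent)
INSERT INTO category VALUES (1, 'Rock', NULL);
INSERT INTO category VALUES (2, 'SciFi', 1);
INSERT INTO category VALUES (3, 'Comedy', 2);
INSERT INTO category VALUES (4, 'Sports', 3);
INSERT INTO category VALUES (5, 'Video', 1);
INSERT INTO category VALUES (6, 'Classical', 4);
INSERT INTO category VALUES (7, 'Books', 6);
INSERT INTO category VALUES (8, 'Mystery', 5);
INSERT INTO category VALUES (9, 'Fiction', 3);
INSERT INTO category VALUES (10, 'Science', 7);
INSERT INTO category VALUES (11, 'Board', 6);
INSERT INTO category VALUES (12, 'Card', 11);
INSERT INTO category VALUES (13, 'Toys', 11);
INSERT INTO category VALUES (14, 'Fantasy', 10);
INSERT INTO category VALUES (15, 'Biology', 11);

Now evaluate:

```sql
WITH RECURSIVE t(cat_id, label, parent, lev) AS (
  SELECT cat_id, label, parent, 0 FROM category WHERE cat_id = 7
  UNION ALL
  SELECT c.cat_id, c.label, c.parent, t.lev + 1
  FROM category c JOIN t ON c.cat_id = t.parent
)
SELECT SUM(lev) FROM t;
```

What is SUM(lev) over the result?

Base: cat_id=7 (Books), parent=6, lev 0.
Iteration 1: join on cat_id=6 -> Classical (id 6, parent=4, lev 1).
Iteration 2: join on cat_id=4 -> Sports (id 4, parent=3, lev 2).
Iteration 3: join on cat_id=3 -> Comedy (id 3, parent=2, lev 3).
Iteration 4: join on cat_id=2 -> SciFi (id 2, parent=1, lev 4).
Iteration 5: join on cat_id=1 -> Rock (id 1, parent=NULL, lev 5).
Iteration 6: parent is NULL; no match; recursion stops.
SUM(lev) = 0 + 1 + 2 + 3 + 4 + 5 = 15.

15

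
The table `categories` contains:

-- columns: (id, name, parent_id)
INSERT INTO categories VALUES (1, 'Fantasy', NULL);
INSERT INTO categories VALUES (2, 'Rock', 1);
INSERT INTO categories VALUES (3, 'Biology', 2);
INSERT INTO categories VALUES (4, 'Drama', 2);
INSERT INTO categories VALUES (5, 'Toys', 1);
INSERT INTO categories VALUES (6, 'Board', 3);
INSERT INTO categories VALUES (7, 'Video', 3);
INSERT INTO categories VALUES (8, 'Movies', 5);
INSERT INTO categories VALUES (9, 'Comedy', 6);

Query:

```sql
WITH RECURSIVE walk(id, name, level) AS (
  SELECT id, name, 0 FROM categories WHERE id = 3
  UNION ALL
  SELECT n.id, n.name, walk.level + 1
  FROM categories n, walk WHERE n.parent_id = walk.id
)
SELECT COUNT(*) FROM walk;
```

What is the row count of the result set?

Base: id=3 (Biology) at level 0.
Iteration 1: rows with parent_id in {3} -> Board (id 6, level 1), Video (id 7, level 1).
Iteration 2: rows with parent_id in {6,7} -> Comedy (id 9, level 2).
Iteration 3: no rows with parent_id in {9}; recursion stops.
Total rows emitted: 4.

4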